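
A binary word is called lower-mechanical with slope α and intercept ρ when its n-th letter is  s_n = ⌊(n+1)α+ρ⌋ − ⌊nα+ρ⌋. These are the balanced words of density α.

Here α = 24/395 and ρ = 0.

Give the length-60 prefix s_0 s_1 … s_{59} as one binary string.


n=0: ⌊(1·24)/395⌋ − ⌊(0·24)/395⌋ = ⌊24/395⌋ − ⌊0/395⌋ = 0 − 0 = 0
n=1: ⌊(2·24)/395⌋ − ⌊(1·24)/395⌋ = ⌊48/395⌋ − ⌊24/395⌋ = 0 − 0 = 0
n=2: ⌊(3·24)/395⌋ − ⌊(2·24)/395⌋ = ⌊72/395⌋ − ⌊48/395⌋ = 0 − 0 = 0
n=3: ⌊(4·24)/395⌋ − ⌊(3·24)/395⌋ = ⌊96/395⌋ − ⌊72/395⌋ = 0 − 0 = 0
n=4: ⌊(5·24)/395⌋ − ⌊(4·24)/395⌋ = ⌊120/395⌋ − ⌊96/395⌋ = 0 − 0 = 0
n=5: ⌊(6·24)/395⌋ − ⌊(5·24)/395⌋ = ⌊144/395⌋ − ⌊120/395⌋ = 0 − 0 = 0
n=6: ⌊(7·24)/395⌋ − ⌊(6·24)/395⌋ = ⌊168/395⌋ − ⌊144/395⌋ = 0 − 0 = 0
n=7: ⌊(8·24)/395⌋ − ⌊(7·24)/395⌋ = ⌊192/395⌋ − ⌊168/395⌋ = 0 − 0 = 0
n=8: ⌊(9·24)/395⌋ − ⌊(8·24)/395⌋ = ⌊216/395⌋ − ⌊192/395⌋ = 0 − 0 = 0
n=9: ⌊(10·24)/395⌋ − ⌊(9·24)/395⌋ = ⌊240/395⌋ − ⌊216/395⌋ = 0 − 0 = 0
n=10: ⌊(11·24)/395⌋ − ⌊(10·24)/395⌋ = ⌊264/395⌋ − ⌊240/395⌋ = 0 − 0 = 0
n=11: ⌊(12·24)/395⌋ − ⌊(11·24)/395⌋ = ⌊288/395⌋ − ⌊264/395⌋ = 0 − 0 = 0
n=12: ⌊(13·24)/395⌋ − ⌊(12·24)/395⌋ = ⌊312/395⌋ − ⌊288/395⌋ = 0 − 0 = 0
n=13: ⌊(14·24)/395⌋ − ⌊(13·24)/395⌋ = ⌊336/395⌋ − ⌊312/395⌋ = 0 − 0 = 0
n=14: ⌊(15·24)/395⌋ − ⌊(14·24)/395⌋ = ⌊360/395⌋ − ⌊336/395⌋ = 0 − 0 = 0
n=15: ⌊(16·24)/395⌋ − ⌊(15·24)/395⌋ = ⌊384/395⌋ − ⌊360/395⌋ = 0 − 0 = 0
n=16: ⌊(17·24)/395⌋ − ⌊(16·24)/395⌋ = ⌊408/395⌋ − ⌊384/395⌋ = 1 − 0 = 1
n=17: ⌊(18·24)/395⌋ − ⌊(17·24)/395⌋ = ⌊432/395⌋ − ⌊408/395⌋ = 1 − 1 = 0
n=18: ⌊(19·24)/395⌋ − ⌊(18·24)/395⌋ = ⌊456/395⌋ − ⌊432/395⌋ = 1 − 1 = 0
n=19: ⌊(20·24)/395⌋ − ⌊(19·24)/395⌋ = ⌊480/395⌋ − ⌊456/395⌋ = 1 − 1 = 0
n=20: ⌊(21·24)/395⌋ − ⌊(20·24)/395⌋ = ⌊504/395⌋ − ⌊480/395⌋ = 1 − 1 = 0
n=21: ⌊(22·24)/395⌋ − ⌊(21·24)/395⌋ = ⌊528/395⌋ − ⌊504/395⌋ = 1 − 1 = 0
n=22: ⌊(23·24)/395⌋ − ⌊(22·24)/395⌋ = ⌊552/395⌋ − ⌊528/395⌋ = 1 − 1 = 0
n=23: ⌊(24·24)/395⌋ − ⌊(23·24)/395⌋ = ⌊576/395⌋ − ⌊552/395⌋ = 1 − 1 = 0
n=24: ⌊(25·24)/395⌋ − ⌊(24·24)/395⌋ = ⌊600/395⌋ − ⌊576/395⌋ = 1 − 1 = 0
n=25: ⌊(26·24)/395⌋ − ⌊(25·24)/395⌋ = ⌊624/395⌋ − ⌊600/395⌋ = 1 − 1 = 0
n=26: ⌊(27·24)/395⌋ − ⌊(26·24)/395⌋ = ⌊648/395⌋ − ⌊624/395⌋ = 1 − 1 = 0
n=27: ⌊(28·24)/395⌋ − ⌊(27·24)/395⌋ = ⌊672/395⌋ − ⌊648/395⌋ = 1 − 1 = 0
n=28: ⌊(29·24)/395⌋ − ⌊(28·24)/395⌋ = ⌊696/395⌋ − ⌊672/395⌋ = 1 − 1 = 0
n=29: ⌊(30·24)/395⌋ − ⌊(29·24)/395⌋ = ⌊720/395⌋ − ⌊696/395⌋ = 1 − 1 = 0
n=30: ⌊(31·24)/395⌋ − ⌊(30·24)/395⌋ = ⌊744/395⌋ − ⌊720/395⌋ = 1 − 1 = 0
n=31: ⌊(32·24)/395⌋ − ⌊(31·24)/395⌋ = ⌊768/395⌋ − ⌊744/395⌋ = 1 − 1 = 0
n=32: ⌊(33·24)/395⌋ − ⌊(32·24)/395⌋ = ⌊792/395⌋ − ⌊768/395⌋ = 2 − 1 = 1
n=33: ⌊(34·24)/395⌋ − ⌊(33·24)/395⌋ = ⌊816/395⌋ − ⌊792/395⌋ = 2 − 2 = 0
n=34: ⌊(35·24)/395⌋ − ⌊(34·24)/395⌋ = ⌊840/395⌋ − ⌊816/395⌋ = 2 − 2 = 0
n=35: ⌊(36·24)/395⌋ − ⌊(35·24)/395⌋ = ⌊864/395⌋ − ⌊840/395⌋ = 2 − 2 = 0
n=36: ⌊(37·24)/395⌋ − ⌊(36·24)/395⌋ = ⌊888/395⌋ − ⌊864/395⌋ = 2 − 2 = 0
n=37: ⌊(38·24)/395⌋ − ⌊(37·24)/395⌋ = ⌊912/395⌋ − ⌊888/395⌋ = 2 − 2 = 0
n=38: ⌊(39·24)/395⌋ − ⌊(38·24)/395⌋ = ⌊936/395⌋ − ⌊912/395⌋ = 2 − 2 = 0
n=39: ⌊(40·24)/395⌋ − ⌊(39·24)/395⌋ = ⌊960/395⌋ − ⌊936/395⌋ = 2 − 2 = 0
n=40: ⌊(41·24)/395⌋ − ⌊(40·24)/395⌋ = ⌊984/395⌋ − ⌊960/395⌋ = 2 − 2 = 0
n=41: ⌊(42·24)/395⌋ − ⌊(41·24)/395⌋ = ⌊1008/395⌋ − ⌊984/395⌋ = 2 − 2 = 0
n=42: ⌊(43·24)/395⌋ − ⌊(42·24)/395⌋ = ⌊1032/395⌋ − ⌊1008/395⌋ = 2 − 2 = 0
n=43: ⌊(44·24)/395⌋ − ⌊(43·24)/395⌋ = ⌊1056/395⌋ − ⌊1032/395⌋ = 2 − 2 = 0
n=44: ⌊(45·24)/395⌋ − ⌊(44·24)/395⌋ = ⌊1080/395⌋ − ⌊1056/395⌋ = 2 − 2 = 0
n=45: ⌊(46·24)/395⌋ − ⌊(45·24)/395⌋ = ⌊1104/395⌋ − ⌊1080/395⌋ = 2 − 2 = 0
n=46: ⌊(47·24)/395⌋ − ⌊(46·24)/395⌋ = ⌊1128/395⌋ − ⌊1104/395⌋ = 2 − 2 = 0
n=47: ⌊(48·24)/395⌋ − ⌊(47·24)/395⌋ = ⌊1152/395⌋ − ⌊1128/395⌋ = 2 − 2 = 0
n=48: ⌊(49·24)/395⌋ − ⌊(48·24)/395⌋ = ⌊1176/395⌋ − ⌊1152/395⌋ = 2 − 2 = 0
n=49: ⌊(50·24)/395⌋ − ⌊(49·24)/395⌋ = ⌊1200/395⌋ − ⌊1176/395⌋ = 3 − 2 = 1
n=50: ⌊(51·24)/395⌋ − ⌊(50·24)/395⌋ = ⌊1224/395⌋ − ⌊1200/395⌋ = 3 − 3 = 0
n=51: ⌊(52·24)/395⌋ − ⌊(51·24)/395⌋ = ⌊1248/395⌋ − ⌊1224/395⌋ = 3 − 3 = 0
n=52: ⌊(53·24)/395⌋ − ⌊(52·24)/395⌋ = ⌊1272/395⌋ − ⌊1248/395⌋ = 3 − 3 = 0
n=53: ⌊(54·24)/395⌋ − ⌊(53·24)/395⌋ = ⌊1296/395⌋ − ⌊1272/395⌋ = 3 − 3 = 0
n=54: ⌊(55·24)/395⌋ − ⌊(54·24)/395⌋ = ⌊1320/395⌋ − ⌊1296/395⌋ = 3 − 3 = 0
n=55: ⌊(56·24)/395⌋ − ⌊(55·24)/395⌋ = ⌊1344/395⌋ − ⌊1320/395⌋ = 3 − 3 = 0
n=56: ⌊(57·24)/395⌋ − ⌊(56·24)/395⌋ = ⌊1368/395⌋ − ⌊1344/395⌋ = 3 − 3 = 0
n=57: ⌊(58·24)/395⌋ − ⌊(57·24)/395⌋ = ⌊1392/395⌋ − ⌊1368/395⌋ = 3 − 3 = 0
n=58: ⌊(59·24)/395⌋ − ⌊(58·24)/395⌋ = ⌊1416/395⌋ − ⌊1392/395⌋ = 3 − 3 = 0
n=59: ⌊(60·24)/395⌋ − ⌊(59·24)/395⌋ = ⌊1440/395⌋ − ⌊1416/395⌋ = 3 − 3 = 0

000000000000000010000000000000001000000000000000010000000000


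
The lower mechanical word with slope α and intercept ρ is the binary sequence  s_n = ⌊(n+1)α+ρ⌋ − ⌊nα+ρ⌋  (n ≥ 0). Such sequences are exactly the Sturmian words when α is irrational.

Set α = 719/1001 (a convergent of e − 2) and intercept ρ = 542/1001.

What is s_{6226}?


(n+1)α + ρ = (6227·719 + 542) / 1001 = 4477755/1001
nα + ρ     = (6226·719 + 542) / 1001 = 4477036/1001
⌊4477755/1001⌋ = 4473,  ⌊4477036/1001⌋ = 4472
s_{6226} = 4473 − 4472 = 1

1


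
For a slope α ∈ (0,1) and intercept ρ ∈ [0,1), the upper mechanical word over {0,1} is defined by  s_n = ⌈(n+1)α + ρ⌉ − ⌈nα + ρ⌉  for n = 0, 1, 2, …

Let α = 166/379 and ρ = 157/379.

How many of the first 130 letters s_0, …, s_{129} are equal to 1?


57

#1s = Σ_{n=0}^{129} s_n = Σ_{n=0}^{129} (⌈(n+1)α+ρ⌉ − ⌈nα+ρ⌉)
the sum telescopes: every ⌈nα+ρ⌉ with 0 < n < 130 appears once with + and once with −, leaving ⌈130α+ρ⌉ − ⌈0·α+ρ⌉
130α + ρ = (130·166 + 157) / 379 = 21737/379
ρ = 157/379
⌈21737/379⌉ = 58,  ⌈157/379⌉ = 1
#1s = 58 − 1 = 57


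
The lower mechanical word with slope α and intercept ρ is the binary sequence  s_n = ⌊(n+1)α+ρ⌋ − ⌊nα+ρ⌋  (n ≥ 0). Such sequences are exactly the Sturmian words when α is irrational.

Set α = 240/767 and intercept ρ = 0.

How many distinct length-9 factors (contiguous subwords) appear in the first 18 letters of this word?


t_n = ⌊(n·240)/767⌋ for n = 0 … 18:
  n=0…9: ⌊0/767⌋=0 ⌊240/767⌋=0 ⌊480/767⌋=0 ⌊720/767⌋=0 ⌊960/767⌋=1 ⌊1200/767⌋=1 ⌊1440/767⌋=1 ⌊1680/767⌋=2 ⌊1920/767⌋=2 ⌊2160/767⌋=2
  n=10…18: ⌊2400/767⌋=3 ⌊2640/767⌋=3 ⌊2880/767⌋=3 ⌊3120/767⌋=4 ⌊3360/767⌋=4 ⌊3600/767⌋=4 ⌊3840/767⌋=5 ⌊4080/767⌋=5 ⌊4320/767⌋=5
s_n = t_(n+1) − t_n for n = 0 … 17 gives
prefix = 000100100100100100
slide a length-9 window over [0..8] … [9..17] (10 windows); first occurrence of each distinct factor:
  [  0..  8] 000100100
  [  1..  9] 001001001
  [  2.. 10] 010010010
  [  3.. 11] 100100100
  (the other 6 windows repeat one of these)
distinct factors: {000100100, 001001001, 010010010, 100100100}
count = 4  (Sturmian bound for length 9 is 10)

4


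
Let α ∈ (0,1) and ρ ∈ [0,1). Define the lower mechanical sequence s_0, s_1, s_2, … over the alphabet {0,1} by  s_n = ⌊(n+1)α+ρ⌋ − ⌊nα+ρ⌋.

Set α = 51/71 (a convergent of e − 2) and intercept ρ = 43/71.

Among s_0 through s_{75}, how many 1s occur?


#1s = Σ_{n=0}^{75} s_n = Σ_{n=0}^{75} (⌊(n+1)α+ρ⌋ − ⌊nα+ρ⌋)
the sum telescopes: every ⌊nα+ρ⌋ with 0 < n < 76 appears once with + and once with −, leaving ⌊76α+ρ⌋ − ⌊0·α+ρ⌋
76α + ρ = (76·51 + 43) / 71 = 3919/71
ρ = 43/71
⌊3919/71⌋ = 55,  ⌊43/71⌋ = 0
#1s = 55 − 0 = 55

55


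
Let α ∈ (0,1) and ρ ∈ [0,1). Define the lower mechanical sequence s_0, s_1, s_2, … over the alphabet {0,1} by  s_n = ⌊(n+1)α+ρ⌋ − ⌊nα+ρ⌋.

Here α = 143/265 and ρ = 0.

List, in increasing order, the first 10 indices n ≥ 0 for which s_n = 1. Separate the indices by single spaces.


n=0: ⌊143/265⌋−⌊0/265⌋ = 0−0 = 0
n=1: ⌊286/265⌋−⌊143/265⌋ = 1−0 = 1  ← one
n=2: ⌊429/265⌋−⌊286/265⌋ = 1−1 = 0
n=3: ⌊572/265⌋−⌊429/265⌋ = 2−1 = 1  ← one
n=4: ⌊715/265⌋−⌊572/265⌋ = 2−2 = 0
n=5: ⌊858/265⌋−⌊715/265⌋ = 3−2 = 1  ← one
n=6: ⌊1001/265⌋−⌊858/265⌋ = 3−3 = 0
n=7: ⌊1144/265⌋−⌊1001/265⌋ = 4−3 = 1  ← one
n=8: ⌊1287/265⌋−⌊1144/265⌋ = 4−4 = 0
n=9: ⌊1430/265⌋−⌊1287/265⌋ = 5−4 = 1  ← one
n=10: ⌊1573/265⌋−⌊1430/265⌋ = 5−5 = 0
n=11: ⌊1716/265⌋−⌊1573/265⌋ = 6−5 = 1  ← one
n=12: ⌊1859/265⌋−⌊1716/265⌋ = 7−6 = 1  ← one
n=13: ⌊2002/265⌋−⌊1859/265⌋ = 7−7 = 0
n=14: ⌊2145/265⌋−⌊2002/265⌋ = 8−7 = 1  ← one
n=15: ⌊2288/265⌋−⌊2145/265⌋ = 8−8 = 0
n=16: ⌊2431/265⌋−⌊2288/265⌋ = 9−8 = 1  ← one
n=17: ⌊2574/265⌋−⌊2431/265⌋ = 9−9 = 0
n=18: ⌊2717/265⌋−⌊2574/265⌋ = 10−9 = 1  ← one
positions of the first 10 ones: 1 3 5 7 9 11 12 14 16 18

1 3 5 7 9 11 12 14 16 18


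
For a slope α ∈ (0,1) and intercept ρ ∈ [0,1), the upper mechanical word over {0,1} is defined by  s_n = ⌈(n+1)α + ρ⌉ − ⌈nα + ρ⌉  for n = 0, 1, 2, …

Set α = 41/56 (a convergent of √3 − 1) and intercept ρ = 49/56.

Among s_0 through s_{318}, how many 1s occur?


#1s = Σ_{n=0}^{318} s_n = Σ_{n=0}^{318} (⌈(n+1)α+ρ⌉ − ⌈nα+ρ⌉)
the sum telescopes: every ⌈nα+ρ⌉ with 0 < n < 319 appears once with + and once with −, leaving ⌈319α+ρ⌉ − ⌈0·α+ρ⌉
319α + ρ = (319·41 + 49) / 56 = 13128/56
ρ = 49/56
⌈13128/56⌉ = 235,  ⌈49/56⌉ = 1
#1s = 235 − 1 = 234

234


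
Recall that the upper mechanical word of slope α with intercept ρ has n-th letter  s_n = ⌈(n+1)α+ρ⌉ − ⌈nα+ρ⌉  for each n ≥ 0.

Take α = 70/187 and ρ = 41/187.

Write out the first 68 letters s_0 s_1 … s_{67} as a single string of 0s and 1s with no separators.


n=0: ⌈(1·70+41)/187⌉ − ⌈(0·70+41)/187⌉ = ⌈111/187⌉ − ⌈41/187⌉ = 1 − 1 = 0
n=1: ⌈(2·70+41)/187⌉ − ⌈(1·70+41)/187⌉ = ⌈181/187⌉ − ⌈111/187⌉ = 1 − 1 = 0
n=2: ⌈(3·70+41)/187⌉ − ⌈(2·70+41)/187⌉ = ⌈251/187⌉ − ⌈181/187⌉ = 2 − 1 = 1
n=3: ⌈(4·70+41)/187⌉ − ⌈(3·70+41)/187⌉ = ⌈321/187⌉ − ⌈251/187⌉ = 2 − 2 = 0
n=4: ⌈(5·70+41)/187⌉ − ⌈(4·70+41)/187⌉ = ⌈391/187⌉ − ⌈321/187⌉ = 3 − 2 = 1
n=5: ⌈(6·70+41)/187⌉ − ⌈(5·70+41)/187⌉ = ⌈461/187⌉ − ⌈391/187⌉ = 3 − 3 = 0
n=6: ⌈(7·70+41)/187⌉ − ⌈(6·70+41)/187⌉ = ⌈531/187⌉ − ⌈461/187⌉ = 3 − 3 = 0
n=7: ⌈(8·70+41)/187⌉ − ⌈(7·70+41)/187⌉ = ⌈601/187⌉ − ⌈531/187⌉ = 4 − 3 = 1
n=8: ⌈(9·70+41)/187⌉ − ⌈(8·70+41)/187⌉ = ⌈671/187⌉ − ⌈601/187⌉ = 4 − 4 = 0
n=9: ⌈(10·70+41)/187⌉ − ⌈(9·70+41)/187⌉ = ⌈741/187⌉ − ⌈671/187⌉ = 4 − 4 = 0
n=10: ⌈(11·70+41)/187⌉ − ⌈(10·70+41)/187⌉ = ⌈811/187⌉ − ⌈741/187⌉ = 5 − 4 = 1
n=11: ⌈(12·70+41)/187⌉ − ⌈(11·70+41)/187⌉ = ⌈881/187⌉ − ⌈811/187⌉ = 5 − 5 = 0
n=12: ⌈(13·70+41)/187⌉ − ⌈(12·70+41)/187⌉ = ⌈951/187⌉ − ⌈881/187⌉ = 6 − 5 = 1
n=13: ⌈(14·70+41)/187⌉ − ⌈(13·70+41)/187⌉ = ⌈1021/187⌉ − ⌈951/187⌉ = 6 − 6 = 0
n=14: ⌈(15·70+41)/187⌉ − ⌈(14·70+41)/187⌉ = ⌈1091/187⌉ − ⌈1021/187⌉ = 6 − 6 = 0
n=15: ⌈(16·70+41)/187⌉ − ⌈(15·70+41)/187⌉ = ⌈1161/187⌉ − ⌈1091/187⌉ = 7 − 6 = 1
n=16: ⌈(17·70+41)/187⌉ − ⌈(16·70+41)/187⌉ = ⌈1231/187⌉ − ⌈1161/187⌉ = 7 − 7 = 0
n=17: ⌈(18·70+41)/187⌉ − ⌈(17·70+41)/187⌉ = ⌈1301/187⌉ − ⌈1231/187⌉ = 7 − 7 = 0
n=18: ⌈(19·70+41)/187⌉ − ⌈(18·70+41)/187⌉ = ⌈1371/187⌉ − ⌈1301/187⌉ = 8 − 7 = 1
n=19: ⌈(20·70+41)/187⌉ − ⌈(19·70+41)/187⌉ = ⌈1441/187⌉ − ⌈1371/187⌉ = 8 − 8 = 0
n=20: ⌈(21·70+41)/187⌉ − ⌈(20·70+41)/187⌉ = ⌈1511/187⌉ − ⌈1441/187⌉ = 9 − 8 = 1
n=21: ⌈(22·70+41)/187⌉ − ⌈(21·70+41)/187⌉ = ⌈1581/187⌉ − ⌈1511/187⌉ = 9 − 9 = 0
n=22: ⌈(23·70+41)/187⌉ − ⌈(22·70+41)/187⌉ = ⌈1651/187⌉ − ⌈1581/187⌉ = 9 − 9 = 0
n=23: ⌈(24·70+41)/187⌉ − ⌈(23·70+41)/187⌉ = ⌈1721/187⌉ − ⌈1651/187⌉ = 10 − 9 = 1
n=24: ⌈(25·70+41)/187⌉ − ⌈(24·70+41)/187⌉ = ⌈1791/187⌉ − ⌈1721/187⌉ = 10 − 10 = 0
n=25: ⌈(26·70+41)/187⌉ − ⌈(25·70+41)/187⌉ = ⌈1861/187⌉ − ⌈1791/187⌉ = 10 − 10 = 0
n=26: ⌈(27·70+41)/187⌉ − ⌈(26·70+41)/187⌉ = ⌈1931/187⌉ − ⌈1861/187⌉ = 11 − 10 = 1
n=27: ⌈(28·70+41)/187⌉ − ⌈(27·70+41)/187⌉ = ⌈2001/187⌉ − ⌈1931/187⌉ = 11 − 11 = 0
n=28: ⌈(29·70+41)/187⌉ − ⌈(28·70+41)/187⌉ = ⌈2071/187⌉ − ⌈2001/187⌉ = 12 − 11 = 1
n=29: ⌈(30·70+41)/187⌉ − ⌈(29·70+41)/187⌉ = ⌈2141/187⌉ − ⌈2071/187⌉ = 12 − 12 = 0
n=30: ⌈(31·70+41)/187⌉ − ⌈(30·70+41)/187⌉ = ⌈2211/187⌉ − ⌈2141/187⌉ = 12 − 12 = 0
n=31: ⌈(32·70+41)/187⌉ − ⌈(31·70+41)/187⌉ = ⌈2281/187⌉ − ⌈2211/187⌉ = 13 − 12 = 1
n=32: ⌈(33·70+41)/187⌉ − ⌈(32·70+41)/187⌉ = ⌈2351/187⌉ − ⌈2281/187⌉ = 13 − 13 = 0
n=33: ⌈(34·70+41)/187⌉ − ⌈(33·70+41)/187⌉ = ⌈2421/187⌉ − ⌈2351/187⌉ = 13 − 13 = 0
n=34: ⌈(35·70+41)/187⌉ − ⌈(34·70+41)/187⌉ = ⌈2491/187⌉ − ⌈2421/187⌉ = 14 − 13 = 1
n=35: ⌈(36·70+41)/187⌉ − ⌈(35·70+41)/187⌉ = ⌈2561/187⌉ − ⌈2491/187⌉ = 14 − 14 = 0
n=36: ⌈(37·70+41)/187⌉ − ⌈(36·70+41)/187⌉ = ⌈2631/187⌉ − ⌈2561/187⌉ = 15 − 14 = 1
n=37: ⌈(38·70+41)/187⌉ − ⌈(37·70+41)/187⌉ = ⌈2701/187⌉ − ⌈2631/187⌉ = 15 − 15 = 0
n=38: ⌈(39·70+41)/187⌉ − ⌈(38·70+41)/187⌉ = ⌈2771/187⌉ − ⌈2701/187⌉ = 15 − 15 = 0
n=39: ⌈(40·70+41)/187⌉ − ⌈(39·70+41)/187⌉ = ⌈2841/187⌉ − ⌈2771/187⌉ = 16 − 15 = 1
n=40: ⌈(41·70+41)/187⌉ − ⌈(40·70+41)/187⌉ = ⌈2911/187⌉ − ⌈2841/187⌉ = 16 − 16 = 0
n=41: ⌈(42·70+41)/187⌉ − ⌈(41·70+41)/187⌉ = ⌈2981/187⌉ − ⌈2911/187⌉ = 16 − 16 = 0
n=42: ⌈(43·70+41)/187⌉ − ⌈(42·70+41)/187⌉ = ⌈3051/187⌉ − ⌈2981/187⌉ = 17 − 16 = 1
n=43: ⌈(44·70+41)/187⌉ − ⌈(43·70+41)/187⌉ = ⌈3121/187⌉ − ⌈3051/187⌉ = 17 − 17 = 0
n=44: ⌈(45·70+41)/187⌉ − ⌈(44·70+41)/187⌉ = ⌈3191/187⌉ − ⌈3121/187⌉ = 18 − 17 = 1
n=45: ⌈(46·70+41)/187⌉ − ⌈(45·70+41)/187⌉ = ⌈3261/187⌉ − ⌈3191/187⌉ = 18 − 18 = 0
n=46: ⌈(47·70+41)/187⌉ − ⌈(46·70+41)/187⌉ = ⌈3331/187⌉ − ⌈3261/187⌉ = 18 − 18 = 0
n=47: ⌈(48·70+41)/187⌉ − ⌈(47·70+41)/187⌉ = ⌈3401/187⌉ − ⌈3331/187⌉ = 19 − 18 = 1
n=48: ⌈(49·70+41)/187⌉ − ⌈(48·70+41)/187⌉ = ⌈3471/187⌉ − ⌈3401/187⌉ = 19 − 19 = 0
n=49: ⌈(50·70+41)/187⌉ − ⌈(49·70+41)/187⌉ = ⌈3541/187⌉ − ⌈3471/187⌉ = 19 − 19 = 0
n=50: ⌈(51·70+41)/187⌉ − ⌈(50·70+41)/187⌉ = ⌈3611/187⌉ − ⌈3541/187⌉ = 20 − 19 = 1
n=51: ⌈(52·70+41)/187⌉ − ⌈(51·70+41)/187⌉ = ⌈3681/187⌉ − ⌈3611/187⌉ = 20 − 20 = 0
n=52: ⌈(53·70+41)/187⌉ − ⌈(52·70+41)/187⌉ = ⌈3751/187⌉ − ⌈3681/187⌉ = 21 − 20 = 1
n=53: ⌈(54·70+41)/187⌉ − ⌈(53·70+41)/187⌉ = ⌈3821/187⌉ − ⌈3751/187⌉ = 21 − 21 = 0
n=54: ⌈(55·70+41)/187⌉ − ⌈(54·70+41)/187⌉ = ⌈3891/187⌉ − ⌈3821/187⌉ = 21 − 21 = 0
n=55: ⌈(56·70+41)/187⌉ − ⌈(55·70+41)/187⌉ = ⌈3961/187⌉ − ⌈3891/187⌉ = 22 − 21 = 1
n=56: ⌈(57·70+41)/187⌉ − ⌈(56·70+41)/187⌉ = ⌈4031/187⌉ − ⌈3961/187⌉ = 22 − 22 = 0
n=57: ⌈(58·70+41)/187⌉ − ⌈(57·70+41)/187⌉ = ⌈4101/187⌉ − ⌈4031/187⌉ = 22 − 22 = 0
n=58: ⌈(59·70+41)/187⌉ − ⌈(58·70+41)/187⌉ = ⌈4171/187⌉ − ⌈4101/187⌉ = 23 − 22 = 1
n=59: ⌈(60·70+41)/187⌉ − ⌈(59·70+41)/187⌉ = ⌈4241/187⌉ − ⌈4171/187⌉ = 23 − 23 = 0
n=60: ⌈(61·70+41)/187⌉ − ⌈(60·70+41)/187⌉ = ⌈4311/187⌉ − ⌈4241/187⌉ = 24 − 23 = 1
n=61: ⌈(62·70+41)/187⌉ − ⌈(61·70+41)/187⌉ = ⌈4381/187⌉ − ⌈4311/187⌉ = 24 − 24 = 0
n=62: ⌈(63·70+41)/187⌉ − ⌈(62·70+41)/187⌉ = ⌈4451/187⌉ − ⌈4381/187⌉ = 24 − 24 = 0
n=63: ⌈(64·70+41)/187⌉ − ⌈(63·70+41)/187⌉ = ⌈4521/187⌉ − ⌈4451/187⌉ = 25 − 24 = 1
n=64: ⌈(65·70+41)/187⌉ − ⌈(64·70+41)/187⌉ = ⌈4591/187⌉ − ⌈4521/187⌉ = 25 − 25 = 0
n=65: ⌈(66·70+41)/187⌉ − ⌈(65·70+41)/187⌉ = ⌈4661/187⌉ − ⌈4591/187⌉ = 25 − 25 = 0
n=66: ⌈(67·70+41)/187⌉ − ⌈(66·70+41)/187⌉ = ⌈4731/187⌉ − ⌈4661/187⌉ = 26 − 25 = 1
n=67: ⌈(68·70+41)/187⌉ − ⌈(67·70+41)/187⌉ = ⌈4801/187⌉ − ⌈4731/187⌉ = 26 − 26 = 0

00101001001010010010100100101001001010010010100100101001001010010010


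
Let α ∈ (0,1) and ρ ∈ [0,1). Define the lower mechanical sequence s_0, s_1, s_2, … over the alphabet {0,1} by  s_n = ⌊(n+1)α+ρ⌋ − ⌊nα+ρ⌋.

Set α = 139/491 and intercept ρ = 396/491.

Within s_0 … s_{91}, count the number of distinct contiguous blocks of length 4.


5

t_n = ⌊(n·139+396)/491⌋ for n = 0 … 92:
  n=0…9: ⌊396/491⌋=0 ⌊535/491⌋=1 ⌊674/491⌋=1 ⌊813/491⌋=1 ⌊952/491⌋=1 ⌊1091/491⌋=2 ⌊1230/491⌋=2 ⌊1369/491⌋=2 ⌊1508/491⌋=3 ⌊1647/491⌋=3
  n=10…19: ⌊1786/491⌋=3 ⌊1925/491⌋=3 ⌊2064/491⌋=4 ⌊2203/491⌋=4 ⌊2342/491⌋=4 ⌊2481/491⌋=5 ⌊2620/491⌋=5 ⌊2759/491⌋=5 ⌊2898/491⌋=5 ⌊3037/491⌋=6
  n=20…29: ⌊3176/491⌋=6 ⌊3315/491⌋=6 ⌊3454/491⌋=7 ⌊3593/491⌋=7 ⌊3732/491⌋=7 ⌊3871/491⌋=7 ⌊4010/491⌋=8 ⌊4149/491⌋=8 ⌊4288/491⌋=8 ⌊4427/491⌋=9
  n=30…39: ⌊4566/491⌋=9 ⌊4705/491⌋=9 ⌊4844/491⌋=9 ⌊4983/491⌋=10 ⌊5122/491⌋=10 ⌊5261/491⌋=10 ⌊5400/491⌋=10 ⌊5539/491⌋=11 ⌊5678/491⌋=11 ⌊5817/491⌋=11
  n=40…49: ⌊5956/491⌋=12 ⌊6095/491⌋=12 ⌊6234/491⌋=12 ⌊6373/491⌋=12 ⌊6512/491⌋=13 ⌊6651/491⌋=13 ⌊6790/491⌋=13 ⌊6929/491⌋=14 ⌊7068/491⌋=14 ⌊7207/491⌋=14
  n=50…59: ⌊7346/491⌋=14 ⌊7485/491⌋=15 ⌊7624/491⌋=15 ⌊7763/491⌋=15 ⌊7902/491⌋=16 ⌊8041/491⌋=16 ⌊8180/491⌋=16 ⌊8319/491⌋=16 ⌊8458/491⌋=17 ⌊8597/491⌋=17
  n=60…69: ⌊8736/491⌋=17 ⌊8875/491⌋=18 ⌊9014/491⌋=18 ⌊9153/491⌋=18 ⌊9292/491⌋=18 ⌊9431/491⌋=19 ⌊9570/491⌋=19 ⌊9709/491⌋=19 ⌊9848/491⌋=20 ⌊9987/491⌋=20
  n=70…79: ⌊10126/491⌋=20 ⌊10265/491⌋=20 ⌊10404/491⌋=21 ⌊10543/491⌋=21 ⌊10682/491⌋=21 ⌊10821/491⌋=22 ⌊10960/491⌋=22 ⌊11099/491⌋=22 ⌊11238/491⌋=22 ⌊11377/491⌋=23
  n=80…89: ⌊11516/491⌋=23 ⌊11655/491⌋=23 ⌊11794/491⌋=24 ⌊11933/491⌋=24 ⌊12072/491⌋=24 ⌊12211/491⌋=24 ⌊12350/491⌋=25 ⌊12489/491⌋=25 ⌊12628/491⌋=25 ⌊12767/491⌋=26
  n=90…92: ⌊12906/491⌋=26 ⌊13045/491⌋=26 ⌊13184/491⌋=26
s_n = t_(n+1) − t_n for n = 0 … 91 gives
prefix = 10001001000100100010010001001000100010010001001000100100010010001001000100100010010001001000
slide a length-4 window over [0..3] … [88..91] (89 windows); first occurrence of each distinct factor:
  [  0..  3] 1000
  [  1..  4] 0001
  [  2..  5] 0010
  [  3..  6] 0100
  [  4..  7] 1001
  (the other 84 windows repeat one of these)
distinct factors: {0001, 0010, 0100, 1000, 1001}
count = 5  (Sturmian bound for length 4 is 5)


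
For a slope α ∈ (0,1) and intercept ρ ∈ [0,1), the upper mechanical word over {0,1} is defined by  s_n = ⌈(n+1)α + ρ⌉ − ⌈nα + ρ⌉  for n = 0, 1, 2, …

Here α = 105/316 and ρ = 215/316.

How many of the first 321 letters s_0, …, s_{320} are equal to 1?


107

#1s = Σ_{n=0}^{320} s_n = Σ_{n=0}^{320} (⌈(n+1)α+ρ⌉ − ⌈nα+ρ⌉)
the sum telescopes: every ⌈nα+ρ⌉ with 0 < n < 321 appears once with + and once with −, leaving ⌈321α+ρ⌉ − ⌈0·α+ρ⌉
321α + ρ = (321·105 + 215) / 316 = 33920/316
ρ = 215/316
⌈33920/316⌉ = 108,  ⌈215/316⌉ = 1
#1s = 108 − 1 = 107


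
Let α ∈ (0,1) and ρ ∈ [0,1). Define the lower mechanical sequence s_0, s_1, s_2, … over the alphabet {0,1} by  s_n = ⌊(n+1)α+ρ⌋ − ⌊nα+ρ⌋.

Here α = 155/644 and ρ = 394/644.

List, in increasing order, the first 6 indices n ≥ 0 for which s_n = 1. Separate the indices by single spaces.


n=0: ⌊549/644⌋−⌊394/644⌋ = 0−0 = 0
n=1: ⌊704/644⌋−⌊549/644⌋ = 1−0 = 1  ← one
n=2: ⌊859/644⌋−⌊704/644⌋ = 1−1 = 0
n=3: ⌊1014/644⌋−⌊859/644⌋ = 1−1 = 0
n=4: ⌊1169/644⌋−⌊1014/644⌋ = 1−1 = 0
n=5: ⌊1324/644⌋−⌊1169/644⌋ = 2−1 = 1  ← one
n=6: ⌊1479/644⌋−⌊1324/644⌋ = 2−2 = 0
n=7: ⌊1634/644⌋−⌊1479/644⌋ = 2−2 = 0
n=8: ⌊1789/644⌋−⌊1634/644⌋ = 2−2 = 0
n=9: ⌊1944/644⌋−⌊1789/644⌋ = 3−2 = 1  ← one
n=10: ⌊2099/644⌋−⌊1944/644⌋ = 3−3 = 0
n=11: ⌊2254/644⌋−⌊2099/644⌋ = 3−3 = 0
n=12: ⌊2409/644⌋−⌊2254/644⌋ = 3−3 = 0
n=13: ⌊2564/644⌋−⌊2409/644⌋ = 3−3 = 0
n=14: ⌊2719/644⌋−⌊2564/644⌋ = 4−3 = 1  ← one
n=15: ⌊2874/644⌋−⌊2719/644⌋ = 4−4 = 0
n=16: ⌊3029/644⌋−⌊2874/644⌋ = 4−4 = 0
n=17: ⌊3184/644⌋−⌊3029/644⌋ = 4−4 = 0
n=18: ⌊3339/644⌋−⌊3184/644⌋ = 5−4 = 1  ← one
n=19: ⌊3494/644⌋−⌊3339/644⌋ = 5−5 = 0
n=20: ⌊3649/644⌋−⌊3494/644⌋ = 5−5 = 0
n=21: ⌊3804/644⌋−⌊3649/644⌋ = 5−5 = 0
n=22: ⌊3959/644⌋−⌊3804/644⌋ = 6−5 = 1  ← one
positions of the first 6 ones: 1 5 9 14 18 22

1 5 9 14 18 22


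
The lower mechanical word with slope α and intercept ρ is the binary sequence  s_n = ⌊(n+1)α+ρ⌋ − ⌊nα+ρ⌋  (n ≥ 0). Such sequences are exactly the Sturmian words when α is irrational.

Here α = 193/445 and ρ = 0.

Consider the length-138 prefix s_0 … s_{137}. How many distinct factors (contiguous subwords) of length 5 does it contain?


t_n = ⌊(n·193)/445⌋ for n = 0 … 138:
  n=0…9: ⌊0/445⌋=0 ⌊193/445⌋=0 ⌊386/445⌋=0 ⌊579/445⌋=1 ⌊772/445⌋=1 ⌊965/445⌋=2 ⌊1158/445⌋=2 ⌊1351/445⌋=3 ⌊1544/445⌋=3 ⌊1737/445⌋=3
  n=10…19: ⌊1930/445⌋=4 ⌊2123/445⌋=4 ⌊2316/445⌋=5 ⌊2509/445⌋=5 ⌊2702/445⌋=6 ⌊2895/445⌋=6 ⌊3088/445⌋=6 ⌊3281/445⌋=7 ⌊3474/445⌋=7 ⌊3667/445⌋=8
  n=20…29: ⌊3860/445⌋=8 ⌊4053/445⌋=9 ⌊4246/445⌋=9 ⌊4439/445⌋=9 ⌊4632/445⌋=10 ⌊4825/445⌋=10 ⌊5018/445⌋=11 ⌊5211/445⌋=11 ⌊5404/445⌋=12 ⌊5597/445⌋=12
  n=30…39: ⌊5790/445⌋=13 ⌊5983/445⌋=13 ⌊6176/445⌋=13 ⌊6369/445⌋=14 ⌊6562/445⌋=14 ⌊6755/445⌋=15 ⌊6948/445⌋=15 ⌊7141/445⌋=16 ⌊7334/445⌋=16 ⌊7527/445⌋=16
  n=40…49: ⌊7720/445⌋=17 ⌊7913/445⌋=17 ⌊8106/445⌋=18 ⌊8299/445⌋=18 ⌊8492/445⌋=19 ⌊8685/445⌋=19 ⌊8878/445⌋=19 ⌊9071/445⌋=20 ⌊9264/445⌋=20 ⌊9457/445⌋=21
  n=50…59: ⌊9650/445⌋=21 ⌊9843/445⌋=22 ⌊10036/445⌋=22 ⌊10229/445⌋=22 ⌊10422/445⌋=23 ⌊10615/445⌋=23 ⌊10808/445⌋=24 ⌊11001/445⌋=24 ⌊11194/445⌋=25 ⌊11387/445⌋=25
  n=60…69: ⌊11580/445⌋=26 ⌊11773/445⌋=26 ⌊11966/445⌋=26 ⌊12159/445⌋=27 ⌊12352/445⌋=27 ⌊12545/445⌋=28 ⌊12738/445⌋=28 ⌊12931/445⌋=29 ⌊13124/445⌋=29 ⌊13317/445⌋=29
  n=70…79: ⌊13510/445⌋=30 ⌊13703/445⌋=30 ⌊13896/445⌋=31 ⌊14089/445⌋=31 ⌊14282/445⌋=32 ⌊14475/445⌋=32 ⌊14668/445⌋=32 ⌊14861/445⌋=33 ⌊15054/445⌋=33 ⌊15247/445⌋=34
  n=80…89: ⌊15440/445⌋=34 ⌊15633/445⌋=35 ⌊15826/445⌋=35 ⌊16019/445⌋=35 ⌊16212/445⌋=36 ⌊16405/445⌋=36 ⌊16598/445⌋=37 ⌊16791/445⌋=37 ⌊16984/445⌋=38 ⌊17177/445⌋=38
  n=90…99: ⌊17370/445⌋=39 ⌊17563/445⌋=39 ⌊17756/445⌋=39 ⌊17949/445⌋=40 ⌊18142/445⌋=40 ⌊18335/445⌋=41 ⌊18528/445⌋=41 ⌊18721/445⌋=42 ⌊18914/445⌋=42 ⌊19107/445⌋=42
  n=100…109: ⌊19300/445⌋=43 ⌊19493/445⌋=43 ⌊19686/445⌋=44 ⌊19879/445⌋=44 ⌊20072/445⌋=45 ⌊20265/445⌋=45 ⌊20458/445⌋=45 ⌊20651/445⌋=46 ⌊20844/445⌋=46 ⌊21037/445⌋=47
  n=110…119: ⌊21230/445⌋=47 ⌊21423/445⌋=48 ⌊21616/445⌋=48 ⌊21809/445⌋=49 ⌊22002/445⌋=49 ⌊22195/445⌋=49 ⌊22388/445⌋=50 ⌊22581/445⌋=50 ⌊22774/445⌋=51 ⌊22967/445⌋=51
  n=120…129: ⌊23160/445⌋=52 ⌊23353/445⌋=52 ⌊23546/445⌋=52 ⌊23739/445⌋=53 ⌊23932/445⌋=53 ⌊24125/445⌋=54 ⌊24318/445⌋=54 ⌊24511/445⌋=55 ⌊24704/445⌋=55 ⌊24897/445⌋=55
  n=130…138: ⌊25090/445⌋=56 ⌊25283/445⌋=56 ⌊25476/445⌋=57 ⌊25669/445⌋=57 ⌊25862/445⌋=58 ⌊26055/445⌋=58 ⌊26248/445⌋=58 ⌊26441/445⌋=59 ⌊26634/445⌋=59
s_n = t_(n+1) − t_n for n = 0 … 137 gives
prefix = 001010100101010010101001010101001010100101010010101001010101001010100101010010101001010101001010100101010010101010010101001010100101010010
slide a length-5 window over [0..4] … [133..137] (134 windows); first occurrence of each distinct factor:
  [  0..  4] 00101
  [  1..  5] 01010
  [  2..  6] 10101
  [  4..  8] 10100
  [  5..  9] 01001
  [  6.. 10] 10010
  (the other 128 windows repeat one of these)
distinct factors: {00101, 01001, 01010, 10010, 10100, 10101}
count = 6  (Sturmian bound for length 5 is 6)

6


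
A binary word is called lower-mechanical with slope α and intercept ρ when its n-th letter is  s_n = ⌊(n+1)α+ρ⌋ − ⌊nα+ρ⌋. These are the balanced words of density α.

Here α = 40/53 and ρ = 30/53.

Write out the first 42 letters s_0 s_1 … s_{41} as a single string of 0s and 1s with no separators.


n=0: ⌊(1·40+30)/53⌋ − ⌊(0·40+30)/53⌋ = ⌊70/53⌋ − ⌊30/53⌋ = 1 − 0 = 1
n=1: ⌊(2·40+30)/53⌋ − ⌊(1·40+30)/53⌋ = ⌊110/53⌋ − ⌊70/53⌋ = 2 − 1 = 1
n=2: ⌊(3·40+30)/53⌋ − ⌊(2·40+30)/53⌋ = ⌊150/53⌋ − ⌊110/53⌋ = 2 − 2 = 0
n=3: ⌊(4·40+30)/53⌋ − ⌊(3·40+30)/53⌋ = ⌊190/53⌋ − ⌊150/53⌋ = 3 − 2 = 1
n=4: ⌊(5·40+30)/53⌋ − ⌊(4·40+30)/53⌋ = ⌊230/53⌋ − ⌊190/53⌋ = 4 − 3 = 1
n=5: ⌊(6·40+30)/53⌋ − ⌊(5·40+30)/53⌋ = ⌊270/53⌋ − ⌊230/53⌋ = 5 − 4 = 1
n=6: ⌊(7·40+30)/53⌋ − ⌊(6·40+30)/53⌋ = ⌊310/53⌋ − ⌊270/53⌋ = 5 − 5 = 0
n=7: ⌊(8·40+30)/53⌋ − ⌊(7·40+30)/53⌋ = ⌊350/53⌋ − ⌊310/53⌋ = 6 − 5 = 1
n=8: ⌊(9·40+30)/53⌋ − ⌊(8·40+30)/53⌋ = ⌊390/53⌋ − ⌊350/53⌋ = 7 − 6 = 1
n=9: ⌊(10·40+30)/53⌋ − ⌊(9·40+30)/53⌋ = ⌊430/53⌋ − ⌊390/53⌋ = 8 − 7 = 1
n=10: ⌊(11·40+30)/53⌋ − ⌊(10·40+30)/53⌋ = ⌊470/53⌋ − ⌊430/53⌋ = 8 − 8 = 0
n=11: ⌊(12·40+30)/53⌋ − ⌊(11·40+30)/53⌋ = ⌊510/53⌋ − ⌊470/53⌋ = 9 − 8 = 1
n=12: ⌊(13·40+30)/53⌋ − ⌊(12·40+30)/53⌋ = ⌊550/53⌋ − ⌊510/53⌋ = 10 − 9 = 1
n=13: ⌊(14·40+30)/53⌋ − ⌊(13·40+30)/53⌋ = ⌊590/53⌋ − ⌊550/53⌋ = 11 − 10 = 1
n=14: ⌊(15·40+30)/53⌋ − ⌊(14·40+30)/53⌋ = ⌊630/53⌋ − ⌊590/53⌋ = 11 − 11 = 0
n=15: ⌊(16·40+30)/53⌋ − ⌊(15·40+30)/53⌋ = ⌊670/53⌋ − ⌊630/53⌋ = 12 − 11 = 1
n=16: ⌊(17·40+30)/53⌋ − ⌊(16·40+30)/53⌋ = ⌊710/53⌋ − ⌊670/53⌋ = 13 − 12 = 1
n=17: ⌊(18·40+30)/53⌋ − ⌊(17·40+30)/53⌋ = ⌊750/53⌋ − ⌊710/53⌋ = 14 − 13 = 1
n=18: ⌊(19·40+30)/53⌋ − ⌊(18·40+30)/53⌋ = ⌊790/53⌋ − ⌊750/53⌋ = 14 − 14 = 0
n=19: ⌊(20·40+30)/53⌋ − ⌊(19·40+30)/53⌋ = ⌊830/53⌋ − ⌊790/53⌋ = 15 − 14 = 1
n=20: ⌊(21·40+30)/53⌋ − ⌊(20·40+30)/53⌋ = ⌊870/53⌋ − ⌊830/53⌋ = 16 − 15 = 1
n=21: ⌊(22·40+30)/53⌋ − ⌊(21·40+30)/53⌋ = ⌊910/53⌋ − ⌊870/53⌋ = 17 − 16 = 1
n=22: ⌊(23·40+30)/53⌋ − ⌊(22·40+30)/53⌋ = ⌊950/53⌋ − ⌊910/53⌋ = 17 − 17 = 0
n=23: ⌊(24·40+30)/53⌋ − ⌊(23·40+30)/53⌋ = ⌊990/53⌋ − ⌊950/53⌋ = 18 − 17 = 1
n=24: ⌊(25·40+30)/53⌋ − ⌊(24·40+30)/53⌋ = ⌊1030/53⌋ − ⌊990/53⌋ = 19 − 18 = 1
n=25: ⌊(26·40+30)/53⌋ − ⌊(25·40+30)/53⌋ = ⌊1070/53⌋ − ⌊1030/53⌋ = 20 − 19 = 1
n=26: ⌊(27·40+30)/53⌋ − ⌊(26·40+30)/53⌋ = ⌊1110/53⌋ − ⌊1070/53⌋ = 20 − 20 = 0
n=27: ⌊(28·40+30)/53⌋ − ⌊(27·40+30)/53⌋ = ⌊1150/53⌋ − ⌊1110/53⌋ = 21 − 20 = 1
n=28: ⌊(29·40+30)/53⌋ − ⌊(28·40+30)/53⌋ = ⌊1190/53⌋ − ⌊1150/53⌋ = 22 − 21 = 1
n=29: ⌊(30·40+30)/53⌋ − ⌊(29·40+30)/53⌋ = ⌊1230/53⌋ − ⌊1190/53⌋ = 23 − 22 = 1
n=30: ⌊(31·40+30)/53⌋ − ⌊(30·40+30)/53⌋ = ⌊1270/53⌋ − ⌊1230/53⌋ = 23 − 23 = 0
n=31: ⌊(32·40+30)/53⌋ − ⌊(31·40+30)/53⌋ = ⌊1310/53⌋ − ⌊1270/53⌋ = 24 − 23 = 1
n=32: ⌊(33·40+30)/53⌋ − ⌊(32·40+30)/53⌋ = ⌊1350/53⌋ − ⌊1310/53⌋ = 25 − 24 = 1
n=33: ⌊(34·40+30)/53⌋ − ⌊(33·40+30)/53⌋ = ⌊1390/53⌋ − ⌊1350/53⌋ = 26 − 25 = 1
n=34: ⌊(35·40+30)/53⌋ − ⌊(34·40+30)/53⌋ = ⌊1430/53⌋ − ⌊1390/53⌋ = 26 − 26 = 0
n=35: ⌊(36·40+30)/53⌋ − ⌊(35·40+30)/53⌋ = ⌊1470/53⌋ − ⌊1430/53⌋ = 27 − 26 = 1
n=36: ⌊(37·40+30)/53⌋ − ⌊(36·40+30)/53⌋ = ⌊1510/53⌋ − ⌊1470/53⌋ = 28 − 27 = 1
n=37: ⌊(38·40+30)/53⌋ − ⌊(37·40+30)/53⌋ = ⌊1550/53⌋ − ⌊1510/53⌋ = 29 − 28 = 1
n=38: ⌊(39·40+30)/53⌋ − ⌊(38·40+30)/53⌋ = ⌊1590/53⌋ − ⌊1550/53⌋ = 30 − 29 = 1
n=39: ⌊(40·40+30)/53⌋ − ⌊(39·40+30)/53⌋ = ⌊1630/53⌋ − ⌊1590/53⌋ = 30 − 30 = 0
n=40: ⌊(41·40+30)/53⌋ − ⌊(40·40+30)/53⌋ = ⌊1670/53⌋ − ⌊1630/53⌋ = 31 − 30 = 1
n=41: ⌊(42·40+30)/53⌋ − ⌊(41·40+30)/53⌋ = ⌊1710/53⌋ − ⌊1670/53⌋ = 32 − 31 = 1

110111011101110111011101110111011101111011


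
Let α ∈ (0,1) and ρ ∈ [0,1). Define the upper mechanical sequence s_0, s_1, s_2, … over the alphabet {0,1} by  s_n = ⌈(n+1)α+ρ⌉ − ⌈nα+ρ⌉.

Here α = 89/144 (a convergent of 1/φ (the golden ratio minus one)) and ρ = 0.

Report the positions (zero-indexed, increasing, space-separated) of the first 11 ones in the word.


n=0: ⌈89/144⌉−⌈0/144⌉ = 1−0 = 1  ← one
n=1: ⌈178/144⌉−⌈89/144⌉ = 2−1 = 1  ← one
n=2: ⌈267/144⌉−⌈178/144⌉ = 2−2 = 0
n=3: ⌈356/144⌉−⌈267/144⌉ = 3−2 = 1  ← one
n=4: ⌈445/144⌉−⌈356/144⌉ = 4−3 = 1  ← one
n=5: ⌈534/144⌉−⌈445/144⌉ = 4−4 = 0
n=6: ⌈623/144⌉−⌈534/144⌉ = 5−4 = 1  ← one
n=7: ⌈712/144⌉−⌈623/144⌉ = 5−5 = 0
n=8: ⌈801/144⌉−⌈712/144⌉ = 6−5 = 1  ← one
n=9: ⌈890/144⌉−⌈801/144⌉ = 7−6 = 1  ← one
n=10: ⌈979/144⌉−⌈890/144⌉ = 7−7 = 0
n=11: ⌈1068/144⌉−⌈979/144⌉ = 8−7 = 1  ← one
n=12: ⌈1157/144⌉−⌈1068/144⌉ = 9−8 = 1  ← one
n=13: ⌈1246/144⌉−⌈1157/144⌉ = 9−9 = 0
n=14: ⌈1335/144⌉−⌈1246/144⌉ = 10−9 = 1  ← one
n=15: ⌈1424/144⌉−⌈1335/144⌉ = 10−10 = 0
n=16: ⌈1513/144⌉−⌈1424/144⌉ = 11−10 = 1  ← one
positions of the first 11 ones: 0 1 3 4 6 8 9 11 12 14 16

0 1 3 4 6 8 9 11 12 14 16


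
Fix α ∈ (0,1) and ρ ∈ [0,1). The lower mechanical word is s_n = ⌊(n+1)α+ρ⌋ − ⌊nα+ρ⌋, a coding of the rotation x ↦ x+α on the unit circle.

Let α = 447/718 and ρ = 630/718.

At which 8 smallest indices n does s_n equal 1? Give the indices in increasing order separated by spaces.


n=0: ⌊1077/718⌋−⌊630/718⌋ = 1−0 = 1  ← one
n=1: ⌊1524/718⌋−⌊1077/718⌋ = 2−1 = 1  ← one
n=2: ⌊1971/718⌋−⌊1524/718⌋ = 2−2 = 0
n=3: ⌊2418/718⌋−⌊1971/718⌋ = 3−2 = 1  ← one
n=4: ⌊2865/718⌋−⌊2418/718⌋ = 3−3 = 0
n=5: ⌊3312/718⌋−⌊2865/718⌋ = 4−3 = 1  ← one
n=6: ⌊3759/718⌋−⌊3312/718⌋ = 5−4 = 1  ← one
n=7: ⌊4206/718⌋−⌊3759/718⌋ = 5−5 = 0
n=8: ⌊4653/718⌋−⌊4206/718⌋ = 6−5 = 1  ← one
n=9: ⌊5100/718⌋−⌊4653/718⌋ = 7−6 = 1  ← one
n=10: ⌊5547/718⌋−⌊5100/718⌋ = 7−7 = 0
n=11: ⌊5994/718⌋−⌊5547/718⌋ = 8−7 = 1  ← one
positions of the first 8 ones: 0 1 3 5 6 8 9 11

0 1 3 5 6 8 9 11


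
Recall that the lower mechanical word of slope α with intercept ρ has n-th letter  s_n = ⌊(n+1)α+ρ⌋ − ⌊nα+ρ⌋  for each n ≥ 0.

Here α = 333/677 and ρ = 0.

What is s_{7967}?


(n+1)α + ρ = (7968·333) / 677 = 2653344/677
nα + ρ     = (7967·333) / 677 = 2653011/677
⌊2653344/677⌋ = 3919,  ⌊2653011/677⌋ = 3918
s_{7967} = 3919 − 3918 = 1

1


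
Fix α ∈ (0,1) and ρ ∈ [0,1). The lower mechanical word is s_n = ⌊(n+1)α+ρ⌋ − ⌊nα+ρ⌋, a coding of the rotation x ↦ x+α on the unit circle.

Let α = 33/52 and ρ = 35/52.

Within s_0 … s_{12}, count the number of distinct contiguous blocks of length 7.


4

t_n = ⌊(n·33+35)/52⌋ for n = 0 … 13:
  n=0…9: ⌊35/52⌋=0 ⌊68/52⌋=1 ⌊101/52⌋=1 ⌊134/52⌋=2 ⌊167/52⌋=3 ⌊200/52⌋=3 ⌊233/52⌋=4 ⌊266/52⌋=5 ⌊299/52⌋=5 ⌊332/52⌋=6
  n=10…13: ⌊365/52⌋=7 ⌊398/52⌋=7 ⌊431/52⌋=8 ⌊464/52⌋=8
s_n = t_(n+1) − t_n for n = 0 … 12 gives
prefix = 1011011011010
slide a length-7 window over [0..6] … [6..12] (7 windows); first occurrence of each distinct factor:
  [  0..  6] 1011011
  [  1..  7] 0110110
  [  2..  8] 1101101
  [  6.. 12] 1011010
  (the other 3 windows repeat one of these)
distinct factors: {0110110, 1011010, 1011011, 1101101}
count = 4  (Sturmian bound for length 7 is 8)


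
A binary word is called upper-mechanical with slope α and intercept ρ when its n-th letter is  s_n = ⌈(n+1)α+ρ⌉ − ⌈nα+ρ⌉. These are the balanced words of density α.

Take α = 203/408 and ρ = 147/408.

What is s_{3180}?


(n+1)α + ρ = (3181·203 + 147) / 408 = 645890/408
nα + ρ     = (3180·203 + 147) / 408 = 645687/408
⌈645890/408⌉ = 1584,  ⌈645687/408⌉ = 1583
s_{3180} = 1584 − 1583 = 1

1


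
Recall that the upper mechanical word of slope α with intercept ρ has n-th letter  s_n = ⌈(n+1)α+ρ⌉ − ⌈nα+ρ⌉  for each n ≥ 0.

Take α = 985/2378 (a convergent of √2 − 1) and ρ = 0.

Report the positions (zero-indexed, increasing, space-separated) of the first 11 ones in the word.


n=0: ⌈985/2378⌉−⌈0/2378⌉ = 1−0 = 1  ← one
n=1: ⌈1970/2378⌉−⌈985/2378⌉ = 1−1 = 0
n=2: ⌈2955/2378⌉−⌈1970/2378⌉ = 2−1 = 1  ← one
n=3: ⌈3940/2378⌉−⌈2955/2378⌉ = 2−2 = 0
n=4: ⌈4925/2378⌉−⌈3940/2378⌉ = 3−2 = 1  ← one
n=5: ⌈5910/2378⌉−⌈4925/2378⌉ = 3−3 = 0
n=6: ⌈6895/2378⌉−⌈5910/2378⌉ = 3−3 = 0
n=7: ⌈7880/2378⌉−⌈6895/2378⌉ = 4−3 = 1  ← one
n=8: ⌈8865/2378⌉−⌈7880/2378⌉ = 4−4 = 0
n=9: ⌈9850/2378⌉−⌈8865/2378⌉ = 5−4 = 1  ← one
n=10: ⌈10835/2378⌉−⌈9850/2378⌉ = 5−5 = 0
n=11: ⌈11820/2378⌉−⌈10835/2378⌉ = 5−5 = 0
n=12: ⌈12805/2378⌉−⌈11820/2378⌉ = 6−5 = 1  ← one
n=13: ⌈13790/2378⌉−⌈12805/2378⌉ = 6−6 = 0
n=14: ⌈14775/2378⌉−⌈13790/2378⌉ = 7−6 = 1  ← one
n=15: ⌈15760/2378⌉−⌈14775/2378⌉ = 7−7 = 0
n=16: ⌈16745/2378⌉−⌈15760/2378⌉ = 8−7 = 1  ← one
n=17: ⌈17730/2378⌉−⌈16745/2378⌉ = 8−8 = 0
n=18: ⌈18715/2378⌉−⌈17730/2378⌉ = 8−8 = 0
n=19: ⌈19700/2378⌉−⌈18715/2378⌉ = 9−8 = 1  ← one
n=20: ⌈20685/2378⌉−⌈19700/2378⌉ = 9−9 = 0
n=21: ⌈21670/2378⌉−⌈20685/2378⌉ = 10−9 = 1  ← one
n=22: ⌈22655/2378⌉−⌈21670/2378⌉ = 10−10 = 0
n=23: ⌈23640/2378⌉−⌈22655/2378⌉ = 10−10 = 0
n=24: ⌈24625/2378⌉−⌈23640/2378⌉ = 11−10 = 1  ← one
positions of the first 11 ones: 0 2 4 7 9 12 14 16 19 21 24

0 2 4 7 9 12 14 16 19 21 24


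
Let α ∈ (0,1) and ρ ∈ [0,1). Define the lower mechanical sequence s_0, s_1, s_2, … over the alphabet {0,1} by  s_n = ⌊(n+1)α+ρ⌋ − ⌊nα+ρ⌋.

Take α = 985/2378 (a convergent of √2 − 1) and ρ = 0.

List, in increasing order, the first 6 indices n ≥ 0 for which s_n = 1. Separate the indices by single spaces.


n=0: ⌊985/2378⌋−⌊0/2378⌋ = 0−0 = 0
n=1: ⌊1970/2378⌋−⌊985/2378⌋ = 0−0 = 0
n=2: ⌊2955/2378⌋−⌊1970/2378⌋ = 1−0 = 1  ← one
n=3: ⌊3940/2378⌋−⌊2955/2378⌋ = 1−1 = 0
n=4: ⌊4925/2378⌋−⌊3940/2378⌋ = 2−1 = 1  ← one
n=5: ⌊5910/2378⌋−⌊4925/2378⌋ = 2−2 = 0
n=6: ⌊6895/2378⌋−⌊5910/2378⌋ = 2−2 = 0
n=7: ⌊7880/2378⌋−⌊6895/2378⌋ = 3−2 = 1  ← one
n=8: ⌊8865/2378⌋−⌊7880/2378⌋ = 3−3 = 0
n=9: ⌊9850/2378⌋−⌊8865/2378⌋ = 4−3 = 1  ← one
n=10: ⌊10835/2378⌋−⌊9850/2378⌋ = 4−4 = 0
n=11: ⌊11820/2378⌋−⌊10835/2378⌋ = 4−4 = 0
n=12: ⌊12805/2378⌋−⌊11820/2378⌋ = 5−4 = 1  ← one
n=13: ⌊13790/2378⌋−⌊12805/2378⌋ = 5−5 = 0
n=14: ⌊14775/2378⌋−⌊13790/2378⌋ = 6−5 = 1  ← one
positions of the first 6 ones: 2 4 7 9 12 14

2 4 7 9 12 14


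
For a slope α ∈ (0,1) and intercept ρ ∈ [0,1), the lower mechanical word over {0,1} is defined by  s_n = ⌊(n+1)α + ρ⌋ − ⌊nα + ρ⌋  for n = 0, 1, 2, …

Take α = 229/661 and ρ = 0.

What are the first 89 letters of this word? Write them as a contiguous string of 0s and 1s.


n=0: ⌊(1·229)/661⌋ − ⌊(0·229)/661⌋ = ⌊229/661⌋ − ⌊0/661⌋ = 0 − 0 = 0
n=1: ⌊(2·229)/661⌋ − ⌊(1·229)/661⌋ = ⌊458/661⌋ − ⌊229/661⌋ = 0 − 0 = 0
n=2: ⌊(3·229)/661⌋ − ⌊(2·229)/661⌋ = ⌊687/661⌋ − ⌊458/661⌋ = 1 − 0 = 1
n=3: ⌊(4·229)/661⌋ − ⌊(3·229)/661⌋ = ⌊916/661⌋ − ⌊687/661⌋ = 1 − 1 = 0
n=4: ⌊(5·229)/661⌋ − ⌊(4·229)/661⌋ = ⌊1145/661⌋ − ⌊916/661⌋ = 1 − 1 = 0
n=5: ⌊(6·229)/661⌋ − ⌊(5·229)/661⌋ = ⌊1374/661⌋ − ⌊1145/661⌋ = 2 − 1 = 1
n=6: ⌊(7·229)/661⌋ − ⌊(6·229)/661⌋ = ⌊1603/661⌋ − ⌊1374/661⌋ = 2 − 2 = 0
n=7: ⌊(8·229)/661⌋ − ⌊(7·229)/661⌋ = ⌊1832/661⌋ − ⌊1603/661⌋ = 2 − 2 = 0
n=8: ⌊(9·229)/661⌋ − ⌊(8·229)/661⌋ = ⌊2061/661⌋ − ⌊1832/661⌋ = 3 − 2 = 1
n=9: ⌊(10·229)/661⌋ − ⌊(9·229)/661⌋ = ⌊2290/661⌋ − ⌊2061/661⌋ = 3 − 3 = 0
n=10: ⌊(11·229)/661⌋ − ⌊(10·229)/661⌋ = ⌊2519/661⌋ − ⌊2290/661⌋ = 3 − 3 = 0
n=11: ⌊(12·229)/661⌋ − ⌊(11·229)/661⌋ = ⌊2748/661⌋ − ⌊2519/661⌋ = 4 − 3 = 1
n=12: ⌊(13·229)/661⌋ − ⌊(12·229)/661⌋ = ⌊2977/661⌋ − ⌊2748/661⌋ = 4 − 4 = 0
n=13: ⌊(14·229)/661⌋ − ⌊(13·229)/661⌋ = ⌊3206/661⌋ − ⌊2977/661⌋ = 4 − 4 = 0
n=14: ⌊(15·229)/661⌋ − ⌊(14·229)/661⌋ = ⌊3435/661⌋ − ⌊3206/661⌋ = 5 − 4 = 1
n=15: ⌊(16·229)/661⌋ − ⌊(15·229)/661⌋ = ⌊3664/661⌋ − ⌊3435/661⌋ = 5 − 5 = 0
n=16: ⌊(17·229)/661⌋ − ⌊(16·229)/661⌋ = ⌊3893/661⌋ − ⌊3664/661⌋ = 5 − 5 = 0
n=17: ⌊(18·229)/661⌋ − ⌊(17·229)/661⌋ = ⌊4122/661⌋ − ⌊3893/661⌋ = 6 − 5 = 1
n=18: ⌊(19·229)/661⌋ − ⌊(18·229)/661⌋ = ⌊4351/661⌋ − ⌊4122/661⌋ = 6 − 6 = 0
n=19: ⌊(20·229)/661⌋ − ⌊(19·229)/661⌋ = ⌊4580/661⌋ − ⌊4351/661⌋ = 6 − 6 = 0
n=20: ⌊(21·229)/661⌋ − ⌊(20·229)/661⌋ = ⌊4809/661⌋ − ⌊4580/661⌋ = 7 − 6 = 1
n=21: ⌊(22·229)/661⌋ − ⌊(21·229)/661⌋ = ⌊5038/661⌋ − ⌊4809/661⌋ = 7 − 7 = 0
n=22: ⌊(23·229)/661⌋ − ⌊(22·229)/661⌋ = ⌊5267/661⌋ − ⌊5038/661⌋ = 7 − 7 = 0
n=23: ⌊(24·229)/661⌋ − ⌊(23·229)/661⌋ = ⌊5496/661⌋ − ⌊5267/661⌋ = 8 − 7 = 1
n=24: ⌊(25·229)/661⌋ − ⌊(24·229)/661⌋ = ⌊5725/661⌋ − ⌊5496/661⌋ = 8 − 8 = 0
n=25: ⌊(26·229)/661⌋ − ⌊(25·229)/661⌋ = ⌊5954/661⌋ − ⌊5725/661⌋ = 9 − 8 = 1
n=26: ⌊(27·229)/661⌋ − ⌊(26·229)/661⌋ = ⌊6183/661⌋ − ⌊5954/661⌋ = 9 − 9 = 0
n=27: ⌊(28·229)/661⌋ − ⌊(27·229)/661⌋ = ⌊6412/661⌋ − ⌊6183/661⌋ = 9 − 9 = 0
n=28: ⌊(29·229)/661⌋ − ⌊(28·229)/661⌋ = ⌊6641/661⌋ − ⌊6412/661⌋ = 10 − 9 = 1
n=29: ⌊(30·229)/661⌋ − ⌊(29·229)/661⌋ = ⌊6870/661⌋ − ⌊6641/661⌋ = 10 − 10 = 0
n=30: ⌊(31·229)/661⌋ − ⌊(30·229)/661⌋ = ⌊7099/661⌋ − ⌊6870/661⌋ = 10 − 10 = 0
n=31: ⌊(32·229)/661⌋ − ⌊(31·229)/661⌋ = ⌊7328/661⌋ − ⌊7099/661⌋ = 11 − 10 = 1
n=32: ⌊(33·229)/661⌋ − ⌊(32·229)/661⌋ = ⌊7557/661⌋ − ⌊7328/661⌋ = 11 − 11 = 0
n=33: ⌊(34·229)/661⌋ − ⌊(33·229)/661⌋ = ⌊7786/661⌋ − ⌊7557/661⌋ = 11 − 11 = 0
n=34: ⌊(35·229)/661⌋ − ⌊(34·229)/661⌋ = ⌊8015/661⌋ − ⌊7786/661⌋ = 12 − 11 = 1
n=35: ⌊(36·229)/661⌋ − ⌊(35·229)/661⌋ = ⌊8244/661⌋ − ⌊8015/661⌋ = 12 − 12 = 0
n=36: ⌊(37·229)/661⌋ − ⌊(36·229)/661⌋ = ⌊8473/661⌋ − ⌊8244/661⌋ = 12 − 12 = 0
n=37: ⌊(38·229)/661⌋ − ⌊(37·229)/661⌋ = ⌊8702/661⌋ − ⌊8473/661⌋ = 13 − 12 = 1
n=38: ⌊(39·229)/661⌋ − ⌊(38·229)/661⌋ = ⌊8931/661⌋ − ⌊8702/661⌋ = 13 − 13 = 0
n=39: ⌊(40·229)/661⌋ − ⌊(39·229)/661⌋ = ⌊9160/661⌋ − ⌊8931/661⌋ = 13 − 13 = 0
n=40: ⌊(41·229)/661⌋ − ⌊(40·229)/661⌋ = ⌊9389/661⌋ − ⌊9160/661⌋ = 14 − 13 = 1
n=41: ⌊(42·229)/661⌋ − ⌊(41·229)/661⌋ = ⌊9618/661⌋ − ⌊9389/661⌋ = 14 − 14 = 0
n=42: ⌊(43·229)/661⌋ − ⌊(42·229)/661⌋ = ⌊9847/661⌋ − ⌊9618/661⌋ = 14 − 14 = 0
n=43: ⌊(44·229)/661⌋ − ⌊(43·229)/661⌋ = ⌊10076/661⌋ − ⌊9847/661⌋ = 15 − 14 = 1
n=44: ⌊(45·229)/661⌋ − ⌊(44·229)/661⌋ = ⌊10305/661⌋ − ⌊10076/661⌋ = 15 − 15 = 0
n=45: ⌊(46·229)/661⌋ − ⌊(45·229)/661⌋ = ⌊10534/661⌋ − ⌊10305/661⌋ = 15 − 15 = 0
n=46: ⌊(47·229)/661⌋ − ⌊(46·229)/661⌋ = ⌊10763/661⌋ − ⌊10534/661⌋ = 16 − 15 = 1
n=47: ⌊(48·229)/661⌋ − ⌊(47·229)/661⌋ = ⌊10992/661⌋ − ⌊10763/661⌋ = 16 − 16 = 0
n=48: ⌊(49·229)/661⌋ − ⌊(48·229)/661⌋ = ⌊11221/661⌋ − ⌊10992/661⌋ = 16 − 16 = 0
n=49: ⌊(50·229)/661⌋ − ⌊(49·229)/661⌋ = ⌊11450/661⌋ − ⌊11221/661⌋ = 17 − 16 = 1
n=50: ⌊(51·229)/661⌋ − ⌊(50·229)/661⌋ = ⌊11679/661⌋ − ⌊11450/661⌋ = 17 − 17 = 0
n=51: ⌊(52·229)/661⌋ − ⌊(51·229)/661⌋ = ⌊11908/661⌋ − ⌊11679/661⌋ = 18 − 17 = 1
n=52: ⌊(53·229)/661⌋ − ⌊(52·229)/661⌋ = ⌊12137/661⌋ − ⌊11908/661⌋ = 18 − 18 = 0
n=53: ⌊(54·229)/661⌋ − ⌊(53·229)/661⌋ = ⌊12366/661⌋ − ⌊12137/661⌋ = 18 − 18 = 0
n=54: ⌊(55·229)/661⌋ − ⌊(54·229)/661⌋ = ⌊12595/661⌋ − ⌊12366/661⌋ = 19 − 18 = 1
n=55: ⌊(56·229)/661⌋ − ⌊(55·229)/661⌋ = ⌊12824/661⌋ − ⌊12595/661⌋ = 19 − 19 = 0
n=56: ⌊(57·229)/661⌋ − ⌊(56·229)/661⌋ = ⌊13053/661⌋ − ⌊12824/661⌋ = 19 − 19 = 0
n=57: ⌊(58·229)/661⌋ − ⌊(57·229)/661⌋ = ⌊13282/661⌋ − ⌊13053/661⌋ = 20 − 19 = 1
n=58: ⌊(59·229)/661⌋ − ⌊(58·229)/661⌋ = ⌊13511/661⌋ − ⌊13282/661⌋ = 20 − 20 = 0
n=59: ⌊(60·229)/661⌋ − ⌊(59·229)/661⌋ = ⌊13740/661⌋ − ⌊13511/661⌋ = 20 − 20 = 0
n=60: ⌊(61·229)/661⌋ − ⌊(60·229)/661⌋ = ⌊13969/661⌋ − ⌊13740/661⌋ = 21 − 20 = 1
n=61: ⌊(62·229)/661⌋ − ⌊(61·229)/661⌋ = ⌊14198/661⌋ − ⌊13969/661⌋ = 21 − 21 = 0
n=62: ⌊(63·229)/661⌋ − ⌊(62·229)/661⌋ = ⌊14427/661⌋ − ⌊14198/661⌋ = 21 − 21 = 0
n=63: ⌊(64·229)/661⌋ − ⌊(63·229)/661⌋ = ⌊14656/661⌋ − ⌊14427/661⌋ = 22 − 21 = 1
n=64: ⌊(65·229)/661⌋ − ⌊(64·229)/661⌋ = ⌊14885/661⌋ − ⌊14656/661⌋ = 22 − 22 = 0
n=65: ⌊(66·229)/661⌋ − ⌊(65·229)/661⌋ = ⌊15114/661⌋ − ⌊14885/661⌋ = 22 − 22 = 0
n=66: ⌊(67·229)/661⌋ − ⌊(66·229)/661⌋ = ⌊15343/661⌋ − ⌊15114/661⌋ = 23 − 22 = 1
n=67: ⌊(68·229)/661⌋ − ⌊(67·229)/661⌋ = ⌊15572/661⌋ − ⌊15343/661⌋ = 23 − 23 = 0
n=68: ⌊(69·229)/661⌋ − ⌊(68·229)/661⌋ = ⌊15801/661⌋ − ⌊15572/661⌋ = 23 − 23 = 0
n=69: ⌊(70·229)/661⌋ − ⌊(69·229)/661⌋ = ⌊16030/661⌋ − ⌊15801/661⌋ = 24 − 23 = 1
n=70: ⌊(71·229)/661⌋ − ⌊(70·229)/661⌋ = ⌊16259/661⌋ − ⌊16030/661⌋ = 24 − 24 = 0
n=71: ⌊(72·229)/661⌋ − ⌊(71·229)/661⌋ = ⌊16488/661⌋ − ⌊16259/661⌋ = 24 − 24 = 0
n=72: ⌊(73·229)/661⌋ − ⌊(72·229)/661⌋ = ⌊16717/661⌋ − ⌊16488/661⌋ = 25 − 24 = 1
n=73: ⌊(74·229)/661⌋ − ⌊(73·229)/661⌋ = ⌊16946/661⌋ − ⌊16717/661⌋ = 25 − 25 = 0
n=74: ⌊(75·229)/661⌋ − ⌊(74·229)/661⌋ = ⌊17175/661⌋ − ⌊16946/661⌋ = 25 − 25 = 0
n=75: ⌊(76·229)/661⌋ − ⌊(75·229)/661⌋ = ⌊17404/661⌋ − ⌊17175/661⌋ = 26 − 25 = 1
n=76: ⌊(77·229)/661⌋ − ⌊(76·229)/661⌋ = ⌊17633/661⌋ − ⌊17404/661⌋ = 26 − 26 = 0
n=77: ⌊(78·229)/661⌋ − ⌊(77·229)/661⌋ = ⌊17862/661⌋ − ⌊17633/661⌋ = 27 − 26 = 1
n=78: ⌊(79·229)/661⌋ − ⌊(78·229)/661⌋ = ⌊18091/661⌋ − ⌊17862/661⌋ = 27 − 27 = 0
n=79: ⌊(80·229)/661⌋ − ⌊(79·229)/661⌋ = ⌊18320/661⌋ − ⌊18091/661⌋ = 27 − 27 = 0
n=80: ⌊(81·229)/661⌋ − ⌊(80·229)/661⌋ = ⌊18549/661⌋ − ⌊18320/661⌋ = 28 − 27 = 1
n=81: ⌊(82·229)/661⌋ − ⌊(81·229)/661⌋ = ⌊18778/661⌋ − ⌊18549/661⌋ = 28 − 28 = 0
n=82: ⌊(83·229)/661⌋ − ⌊(82·229)/661⌋ = ⌊19007/661⌋ − ⌊18778/661⌋ = 28 − 28 = 0
n=83: ⌊(84·229)/661⌋ − ⌊(83·229)/661⌋ = ⌊19236/661⌋ − ⌊19007/661⌋ = 29 − 28 = 1
n=84: ⌊(85·229)/661⌋ − ⌊(84·229)/661⌋ = ⌊19465/661⌋ − ⌊19236/661⌋ = 29 − 29 = 0
n=85: ⌊(86·229)/661⌋ − ⌊(85·229)/661⌋ = ⌊19694/661⌋ − ⌊19465/661⌋ = 29 − 29 = 0
n=86: ⌊(87·229)/661⌋ − ⌊(86·229)/661⌋ = ⌊19923/661⌋ − ⌊19694/661⌋ = 30 − 29 = 1
n=87: ⌊(88·229)/661⌋ − ⌊(87·229)/661⌋ = ⌊20152/661⌋ − ⌊19923/661⌋ = 30 − 30 = 0
n=88: ⌊(89·229)/661⌋ − ⌊(88·229)/661⌋ = ⌊20381/661⌋ − ⌊20152/661⌋ = 30 − 30 = 0

00100100100100100100100101001001001001001001001001010010010010010010010010010100100100100
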